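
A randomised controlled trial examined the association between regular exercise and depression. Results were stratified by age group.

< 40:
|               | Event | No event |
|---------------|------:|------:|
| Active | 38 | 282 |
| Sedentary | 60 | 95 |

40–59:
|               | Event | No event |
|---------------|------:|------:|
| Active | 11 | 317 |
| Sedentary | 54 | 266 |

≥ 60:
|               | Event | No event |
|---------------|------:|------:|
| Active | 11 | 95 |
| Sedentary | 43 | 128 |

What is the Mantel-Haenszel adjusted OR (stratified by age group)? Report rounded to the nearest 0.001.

OR_MH = Σ(aᵢdᵢ/nᵢ) / Σ(bᵢcᵢ/nᵢ), where nᵢ is the stratum total.
Stratum 1 (< 40): n = 475; a·d/n = 38·95/475 = 7.6000; b·c/n = 282·60/475 = 35.6211
Stratum 2 (40–59): n = 648; a·d/n = 11·266/648 = 4.5154; b·c/n = 317·54/648 = 26.4167
Stratum 3 (≥ 60): n = 277; a·d/n = 11·128/277 = 5.0830; b·c/n = 95·43/277 = 14.7473
OR_MH = (7.6000 + 4.5154 + 5.0830) / (35.6211 + 26.4167 + 14.7473) = 17.1985 / 76.7850 = 0.22398

0.224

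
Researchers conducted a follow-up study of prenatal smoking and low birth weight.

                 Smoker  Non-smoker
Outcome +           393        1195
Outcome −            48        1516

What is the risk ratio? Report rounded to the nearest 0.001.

2.022

Reading the table with exposure as columns: a = 393 (Smoker, case), b = 48 (Smoker, non-case), c = 1195 (Non-smoker, case), d = 1516.
Risk in exposed = 393/441 = 0.89116; risk in unexposed = 1195/2711 = 0.44080.
RR = 0.89116 / 0.44080 = 2.02169
The risk among the exposed is 2.02 times that among the unexposed.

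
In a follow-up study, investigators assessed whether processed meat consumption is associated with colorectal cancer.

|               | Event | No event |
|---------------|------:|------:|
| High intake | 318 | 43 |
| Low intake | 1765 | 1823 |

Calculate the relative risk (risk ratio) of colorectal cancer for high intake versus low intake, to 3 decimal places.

1.791

Cells: a = 318, b = 43, c = 1765, d = 1823.
Risk in exposed = 318/361 = 0.88089; risk in unexposed = 1765/3588 = 0.49192.
RR = 0.88089 / 0.49192 = 1.79072
The risk among the exposed is 1.79 times that among the unexposed.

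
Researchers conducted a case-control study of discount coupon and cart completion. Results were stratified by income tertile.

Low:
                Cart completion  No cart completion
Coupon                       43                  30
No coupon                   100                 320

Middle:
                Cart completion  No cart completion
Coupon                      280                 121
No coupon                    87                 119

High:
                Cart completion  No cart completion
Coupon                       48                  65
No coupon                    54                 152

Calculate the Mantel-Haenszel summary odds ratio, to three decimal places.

3.069

OR_MH = Σ(aᵢdᵢ/nᵢ) / Σ(bᵢcᵢ/nᵢ), where nᵢ is the stratum total.
Stratum 1 (Low): n = 493; a·d/n = 43·320/493 = 27.9108; b·c/n = 30·100/493 = 6.0852
Stratum 2 (Middle): n = 607; a·d/n = 280·119/607 = 54.8929; b·c/n = 121·87/607 = 17.3427
Stratum 3 (High): n = 319; a·d/n = 48·152/319 = 22.8715; b·c/n = 65·54/319 = 11.0031
OR_MH = (27.9108 + 54.8929 + 22.8715) / (6.0852 + 17.3427 + 11.0031) = 105.6751 / 34.4310 = 3.06919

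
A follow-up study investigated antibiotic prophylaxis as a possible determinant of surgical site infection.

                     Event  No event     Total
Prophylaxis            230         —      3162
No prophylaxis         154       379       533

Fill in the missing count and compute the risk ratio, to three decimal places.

The missing cell is in the exposed row: 3162 − 230 = 2932.
So a = 230, b = 2932, c = 154, d = 379.
RR = [a/(a+b)] / [c/(c+d)] = (230/3162) / (154/533) = 0.07274/0.28893 = 0.25175

0.252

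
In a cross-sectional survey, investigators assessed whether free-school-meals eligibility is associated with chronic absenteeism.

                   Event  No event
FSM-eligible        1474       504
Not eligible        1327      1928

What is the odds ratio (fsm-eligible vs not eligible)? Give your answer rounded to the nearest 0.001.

Cells: a = 1474, b = 504, c = 1327, d = 1928.
OR = (a·d)/(b·c) = (1474 × 1928) / (504 × 1327) = 2841872 / 668808 = 4.24916
The odds of chronic absenteeism are about 4.25 times as high in the fsm-eligible group.

4.249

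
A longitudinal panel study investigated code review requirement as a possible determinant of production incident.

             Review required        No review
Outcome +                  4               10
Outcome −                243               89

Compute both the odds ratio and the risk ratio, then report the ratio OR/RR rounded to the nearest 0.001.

0.914

Reading the table with exposure as columns: a = 4 (Review required, case), b = 243 (Review required, non-case), c = 10 (No review, case), d = 89.
OR = (4·89)/(243·10) = 356/2430 = 0.14650
Risk in exposed = 4/247 = 0.01619; risk in unexposed = 10/99 = 0.10101; RR = 0.16032
OR/RR = 0.14650 / 0.16032 = 0.91379
The outcome is not rare, so the OR lies further from 1 than the RR.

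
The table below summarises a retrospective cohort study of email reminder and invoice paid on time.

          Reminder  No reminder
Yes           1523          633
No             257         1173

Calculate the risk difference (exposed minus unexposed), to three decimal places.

Reading the table with exposure as columns: a = 1523 (Reminder, case), b = 257 (Reminder, non-case), c = 633 (No reminder, case), d = 1173.
Risk in exposed = 1523/1780 = 0.855618; risk in unexposed = 633/1806 = 0.350498.
Risk difference = 0.855618 − 0.350498 = 0.505120

0.505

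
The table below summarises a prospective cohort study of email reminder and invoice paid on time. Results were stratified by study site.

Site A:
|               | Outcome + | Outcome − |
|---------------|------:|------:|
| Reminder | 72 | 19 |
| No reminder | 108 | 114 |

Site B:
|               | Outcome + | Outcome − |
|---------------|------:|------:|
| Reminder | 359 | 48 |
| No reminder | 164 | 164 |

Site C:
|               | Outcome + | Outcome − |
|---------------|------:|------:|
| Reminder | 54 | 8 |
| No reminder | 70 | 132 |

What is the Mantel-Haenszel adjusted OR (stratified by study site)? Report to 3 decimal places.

OR_MH = Σ(aᵢdᵢ/nᵢ) / Σ(bᵢcᵢ/nᵢ), where nᵢ is the stratum total.
Stratum 1 (Site A): n = 313; a·d/n = 72·114/313 = 26.2236; b·c/n = 19·108/313 = 6.5559
Stratum 2 (Site B): n = 735; a·d/n = 359·164/735 = 80.1034; b·c/n = 48·164/735 = 10.7102
Stratum 3 (Site C): n = 264; a·d/n = 54·132/264 = 27.0000; b·c/n = 8·70/264 = 2.1212
OR_MH = (26.2236 + 80.1034 + 27.0000) / (6.5559 + 10.7102 + 2.1212) = 133.3270 / 19.3873 = 6.87702

6.877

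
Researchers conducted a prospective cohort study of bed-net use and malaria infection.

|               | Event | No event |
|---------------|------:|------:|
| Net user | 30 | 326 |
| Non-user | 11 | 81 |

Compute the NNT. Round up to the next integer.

Risk in treated group = 30/356 = 0.08427; risk in control = 11/92 = 0.11957.
Absolute risk reduction = 0.11957 − 0.08427 = 0.03530
NNT = 1 / ARR = 1 / 0.03530 = 28.332 → round up → 29

29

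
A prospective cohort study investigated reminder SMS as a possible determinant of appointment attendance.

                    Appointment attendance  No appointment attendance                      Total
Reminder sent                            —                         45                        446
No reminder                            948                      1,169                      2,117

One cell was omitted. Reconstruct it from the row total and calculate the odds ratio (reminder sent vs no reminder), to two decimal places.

10.99

The missing cell is in the exposed row: 446 − 45 = 401.
So a = 401, b = 45, c = 948, d = 1169.
OR = (a·d)/(b·c) = (401 × 1169) / (45 × 948) = 468769 / 42660 = 10.98849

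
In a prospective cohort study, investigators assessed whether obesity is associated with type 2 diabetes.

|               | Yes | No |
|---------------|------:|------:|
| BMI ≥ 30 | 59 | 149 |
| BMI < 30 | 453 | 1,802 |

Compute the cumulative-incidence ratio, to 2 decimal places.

1.41

Cells: a = 59, b = 149, c = 453, d = 1802.
Risk in exposed = 59/208 = 0.28365; risk in unexposed = 453/2255 = 0.20089.
RR = 0.28365 / 0.20089 = 1.41201
The risk among the exposed is 1.41 times that among the unexposed.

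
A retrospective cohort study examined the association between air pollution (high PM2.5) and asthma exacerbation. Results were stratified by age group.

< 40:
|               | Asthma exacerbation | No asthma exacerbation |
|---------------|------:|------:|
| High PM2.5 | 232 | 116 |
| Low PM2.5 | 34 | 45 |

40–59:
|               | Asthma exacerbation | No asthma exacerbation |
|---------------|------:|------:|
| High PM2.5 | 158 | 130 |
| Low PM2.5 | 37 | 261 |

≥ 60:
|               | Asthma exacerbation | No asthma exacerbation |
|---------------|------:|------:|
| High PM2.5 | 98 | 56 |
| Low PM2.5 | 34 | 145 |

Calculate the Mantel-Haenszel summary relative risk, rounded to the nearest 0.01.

2.86

RR_MH = Σ(aᵢ·n₀ᵢ/nᵢ) / Σ(cᵢ·n₁ᵢ/nᵢ), with n₁ᵢ = aᵢ+bᵢ (exposed), n₀ᵢ = cᵢ+dᵢ (unexposed), nᵢ = n₁ᵢ+n₀ᵢ.
Stratum 1 (< 40): n₁ = 348, n₀ = 79, n = 427; a·n₀/n = 232·79/427 = 42.9227; c·n₁/n = 34·348/427 = 27.7096
Stratum 2 (40–59): n₁ = 288, n₀ = 298, n = 586; a·n₀/n = 158·298/586 = 80.3481; c·n₁/n = 37·288/586 = 18.1843
Stratum 3 (≥ 60): n₁ = 154, n₀ = 179, n = 333; a·n₀/n = 98·179/333 = 52.6787; c·n₁/n = 34·154/333 = 15.7237
RR_MH = (42.9227 + 80.3481 + 52.6787) / (27.7096 + 18.1843 + 15.7237) = 175.9495 / 61.6176 = 2.85551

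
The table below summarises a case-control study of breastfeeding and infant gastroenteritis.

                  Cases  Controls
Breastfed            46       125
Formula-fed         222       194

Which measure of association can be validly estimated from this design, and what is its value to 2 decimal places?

Cells: a = 46, b = 125, c = 222, d = 194.
This is a case-control study: participants were sampled on outcome status, so risks in the source population cannot be estimated directly — relative risk is not valid here. The odds ratio is the appropriate measure.
OR = (a·d)/(b·c) = (46 × 194) / (125 × 222) = 8924 / 27750 = 0.32159

0.32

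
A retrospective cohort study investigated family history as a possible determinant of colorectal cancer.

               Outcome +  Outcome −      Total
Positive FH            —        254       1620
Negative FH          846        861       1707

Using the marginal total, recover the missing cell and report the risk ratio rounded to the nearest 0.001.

1.701

The missing cell is in the exposed row: 1620 − 254 = 1366.
So a = 1366, b = 254, c = 846, d = 861.
RR = [a/(a+b)] / [c/(c+d)] = (1366/1620) / (846/1707) = 0.84321/0.49561 = 1.70137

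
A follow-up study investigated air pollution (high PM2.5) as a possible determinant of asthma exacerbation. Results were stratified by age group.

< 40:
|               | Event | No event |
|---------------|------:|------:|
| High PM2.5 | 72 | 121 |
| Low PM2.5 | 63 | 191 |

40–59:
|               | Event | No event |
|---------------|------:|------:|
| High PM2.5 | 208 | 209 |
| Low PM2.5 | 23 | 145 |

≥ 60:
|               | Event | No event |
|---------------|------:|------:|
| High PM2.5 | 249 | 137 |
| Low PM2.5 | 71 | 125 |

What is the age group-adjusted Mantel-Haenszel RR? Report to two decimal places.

RR_MH = Σ(aᵢ·n₀ᵢ/nᵢ) / Σ(cᵢ·n₁ᵢ/nᵢ), with n₁ᵢ = aᵢ+bᵢ (exposed), n₀ᵢ = cᵢ+dᵢ (unexposed), nᵢ = n₁ᵢ+n₀ᵢ.
Stratum 1 (< 40): n₁ = 193, n₀ = 254, n = 447; a·n₀/n = 72·254/447 = 40.9128; c·n₁/n = 63·193/447 = 27.2013
Stratum 2 (40–59): n₁ = 417, n₀ = 168, n = 585; a·n₀/n = 208·168/585 = 59.7333; c·n₁/n = 23·417/585 = 16.3949
Stratum 3 (≥ 60): n₁ = 386, n₀ = 196, n = 582; a·n₀/n = 249·196/582 = 83.8557; c·n₁/n = 71·386/582 = 47.0893
RR_MH = (40.9128 + 59.7333 + 83.8557) / (27.2013 + 16.3949 + 47.0893) = 184.5018 / 90.6856 = 2.03452

2.03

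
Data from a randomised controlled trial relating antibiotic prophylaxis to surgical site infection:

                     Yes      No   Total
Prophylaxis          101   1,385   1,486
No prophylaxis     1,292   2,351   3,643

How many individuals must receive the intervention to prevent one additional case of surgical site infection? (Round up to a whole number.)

Risk in treated group = 101/1486 = 0.06797; risk in control = 1292/3643 = 0.35465.
Absolute risk reduction = 0.35465 − 0.06797 = 0.28669
NNT = 1 / ARR = 1 / 0.28669 = 3.488 → round up → 4

4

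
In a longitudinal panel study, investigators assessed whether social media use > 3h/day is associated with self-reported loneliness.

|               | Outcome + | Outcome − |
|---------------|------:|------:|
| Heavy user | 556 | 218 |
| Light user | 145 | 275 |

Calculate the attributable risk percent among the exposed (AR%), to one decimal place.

Cells: a = 556, b = 218, c = 145, d = 275.
Risk in exposed = 556/774 = 0.71835; risk in unexposed = 145/420 = 0.34524.
RR = 0.71835/0.34524 = 2.08073
AR% = (RR − 1)/RR × 100 = (2.08073 − 1)/2.08073 × 100 = 51.9399%

51.9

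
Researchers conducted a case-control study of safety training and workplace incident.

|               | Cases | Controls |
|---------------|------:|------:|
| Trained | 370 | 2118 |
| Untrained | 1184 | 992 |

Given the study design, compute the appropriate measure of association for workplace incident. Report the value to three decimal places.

Cells: a = 370, b = 2118, c = 1184, d = 992.
This is a case-control study: participants were sampled on outcome status, so risks in the source population cannot be estimated directly — relative risk is not valid here. The odds ratio is the appropriate measure.
OR = (a·d)/(b·c) = (370 × 992) / (2118 × 1184) = 367040 / 2507712 = 0.14636

0.146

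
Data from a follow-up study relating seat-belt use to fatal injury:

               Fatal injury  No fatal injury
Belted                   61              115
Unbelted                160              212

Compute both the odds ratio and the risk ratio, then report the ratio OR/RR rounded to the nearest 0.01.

0.87

Cells: a = 61, b = 115, c = 160, d = 212.
OR = (61·212)/(115·160) = 12932/18400 = 0.70283
Risk in exposed = 61/176 = 0.34659; risk in unexposed = 160/372 = 0.43011; RR = 0.80582
OR/RR = 0.70283 / 0.80582 = 0.87218
The outcome is not rare, so the OR lies further from 1 than the RR.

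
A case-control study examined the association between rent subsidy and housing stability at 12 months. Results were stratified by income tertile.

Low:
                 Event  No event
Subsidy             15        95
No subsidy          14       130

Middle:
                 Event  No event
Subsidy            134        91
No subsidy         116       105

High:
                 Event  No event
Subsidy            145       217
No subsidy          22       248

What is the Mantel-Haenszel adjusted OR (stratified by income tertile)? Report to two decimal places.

2.64

OR_MH = Σ(aᵢdᵢ/nᵢ) / Σ(bᵢcᵢ/nᵢ), where nᵢ is the stratum total.
Stratum 1 (Low): n = 254; a·d/n = 15·130/254 = 7.6772; b·c/n = 95·14/254 = 5.2362
Stratum 2 (Middle): n = 446; a·d/n = 134·105/446 = 31.5471; b·c/n = 91·116/446 = 23.6682
Stratum 3 (High): n = 632; a·d/n = 145·248/632 = 56.8987; b·c/n = 217·22/632 = 7.5538
OR_MH = (7.6772 + 31.5471 + 56.8987) / (5.2362 + 23.6682 + 7.5538) = 96.1230 / 36.4582 = 2.63653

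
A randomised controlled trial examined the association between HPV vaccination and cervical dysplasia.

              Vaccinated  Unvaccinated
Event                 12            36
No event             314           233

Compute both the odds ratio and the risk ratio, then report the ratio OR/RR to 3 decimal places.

0.899

Reading the table with exposure as columns: a = 12 (Vaccinated, case), b = 314 (Vaccinated, non-case), c = 36 (Unvaccinated, case), d = 233.
OR = (12·233)/(314·36) = 2796/11304 = 0.24735
Risk in exposed = 12/326 = 0.03681; risk in unexposed = 36/269 = 0.13383; RR = 0.27505
OR/RR = 0.24735 / 0.27505 = 0.89927
The outcome is not rare, so the OR lies further from 1 than the RR.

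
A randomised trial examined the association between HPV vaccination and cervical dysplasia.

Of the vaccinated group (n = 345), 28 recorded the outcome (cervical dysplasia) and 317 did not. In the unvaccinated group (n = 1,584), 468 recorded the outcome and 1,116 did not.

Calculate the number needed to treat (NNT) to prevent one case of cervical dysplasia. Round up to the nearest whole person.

5

Risk in treated group = 28/345 = 0.08116; risk in control = 468/1584 = 0.29545.
Absolute risk reduction = 0.29545 − 0.08116 = 0.21430
NNT = 1 / ARR = 1 / 0.21430 = 4.666 → round up → 5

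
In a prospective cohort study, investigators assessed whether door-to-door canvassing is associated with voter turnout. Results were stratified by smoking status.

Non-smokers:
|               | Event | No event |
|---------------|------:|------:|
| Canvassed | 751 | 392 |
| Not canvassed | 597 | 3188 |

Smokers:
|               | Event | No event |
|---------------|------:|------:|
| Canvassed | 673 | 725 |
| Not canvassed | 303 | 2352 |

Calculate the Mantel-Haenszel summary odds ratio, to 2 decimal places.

8.62

OR_MH = Σ(aᵢdᵢ/nᵢ) / Σ(bᵢcᵢ/nᵢ), where nᵢ is the stratum total.
Stratum 1 (Non-smokers): n = 4928; a·d/n = 751·3188/4928 = 485.8336; b·c/n = 392·597/4928 = 47.4886
Stratum 2 (Smokers): n = 4053; a·d/n = 673·2352/4053 = 390.5492; b·c/n = 725·303/4053 = 54.2006
OR_MH = (485.8336 + 390.5492) / (47.4886 + 54.2006) = 876.3828 / 101.6892 = 8.61825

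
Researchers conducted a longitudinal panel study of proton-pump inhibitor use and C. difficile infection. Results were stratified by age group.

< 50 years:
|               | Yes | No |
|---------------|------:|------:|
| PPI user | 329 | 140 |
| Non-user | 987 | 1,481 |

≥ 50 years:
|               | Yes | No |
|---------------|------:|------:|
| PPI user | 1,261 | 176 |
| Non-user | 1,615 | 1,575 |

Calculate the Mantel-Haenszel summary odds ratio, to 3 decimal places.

5.486

OR_MH = Σ(aᵢdᵢ/nᵢ) / Σ(bᵢcᵢ/nᵢ), where nᵢ is the stratum total.
Stratum 1 (< 50 years): n = 2937; a·d/n = 329·1481/2937 = 165.9002; b·c/n = 140·987/2937 = 47.0480
Stratum 2 (≥ 50 years): n = 4627; a·d/n = 1261·1575/4627 = 429.2360; b·c/n = 176·1615/4627 = 61.4307
OR_MH = (165.9002 + 429.2360) / (47.0480 + 61.4307) = 595.1362 / 108.4787 = 5.48620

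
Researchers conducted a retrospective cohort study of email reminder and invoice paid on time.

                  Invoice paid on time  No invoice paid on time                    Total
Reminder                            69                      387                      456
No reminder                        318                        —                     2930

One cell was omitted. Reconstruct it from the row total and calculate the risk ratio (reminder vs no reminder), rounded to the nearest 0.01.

1.39

The missing cell is in the unexposed row: 2930 − 318 = 2612.
So a = 69, b = 387, c = 318, d = 2612.
RR = [a/(a+b)] / [c/(c+d)] = (69/456) / (318/2930) = 0.15132/0.10853 = 1.39420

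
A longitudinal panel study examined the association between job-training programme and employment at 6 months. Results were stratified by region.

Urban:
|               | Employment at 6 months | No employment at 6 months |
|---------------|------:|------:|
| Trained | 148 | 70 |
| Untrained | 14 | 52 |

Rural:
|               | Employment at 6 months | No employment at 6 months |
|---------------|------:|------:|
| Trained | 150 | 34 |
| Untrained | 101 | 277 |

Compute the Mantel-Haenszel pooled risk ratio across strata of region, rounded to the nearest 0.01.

RR_MH = Σ(aᵢ·n₀ᵢ/nᵢ) / Σ(cᵢ·n₁ᵢ/nᵢ), with n₁ᵢ = aᵢ+bᵢ (exposed), n₀ᵢ = cᵢ+dᵢ (unexposed), nᵢ = n₁ᵢ+n₀ᵢ.
Stratum 1 (Urban): n₁ = 218, n₀ = 66, n = 284; a·n₀/n = 148·66/284 = 34.3944; c·n₁/n = 14·218/284 = 10.7465
Stratum 2 (Rural): n₁ = 184, n₀ = 378, n = 562; a·n₀/n = 150·378/562 = 100.8897; c·n₁/n = 101·184/562 = 33.0676
RR_MH = (34.3944 + 100.8897) / (10.7465 + 33.0676) = 135.2840 / 43.8141 = 3.08768

3.09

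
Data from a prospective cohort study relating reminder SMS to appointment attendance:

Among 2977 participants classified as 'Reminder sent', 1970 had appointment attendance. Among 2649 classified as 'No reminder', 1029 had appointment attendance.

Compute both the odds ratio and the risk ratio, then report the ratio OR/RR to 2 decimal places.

1.81

From the description: a = 1970, b = 1007, c = 1029, d = 1620.
OR = (1970·1620)/(1007·1029) = 3191400/1036203 = 3.07990
Risk in exposed = 1970/2977 = 0.66174; risk in unexposed = 1029/2649 = 0.38845; RR = 1.70355
OR/RR = 3.07990 / 1.70355 = 1.80793
The outcome is not rare, so the OR lies further from 1 than the RR.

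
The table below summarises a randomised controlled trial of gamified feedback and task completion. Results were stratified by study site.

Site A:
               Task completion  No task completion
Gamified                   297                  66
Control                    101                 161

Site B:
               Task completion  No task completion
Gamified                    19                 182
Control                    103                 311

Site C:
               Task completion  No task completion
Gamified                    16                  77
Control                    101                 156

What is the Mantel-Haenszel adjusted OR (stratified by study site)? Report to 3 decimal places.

OR_MH = Σ(aᵢdᵢ/nᵢ) / Σ(bᵢcᵢ/nᵢ), where nᵢ is the stratum total.
Stratum 1 (Site A): n = 625; a·d/n = 297·161/625 = 76.5072; b·c/n = 66·101/625 = 10.6656
Stratum 2 (Site B): n = 615; a·d/n = 19·311/615 = 9.6081; b·c/n = 182·103/615 = 30.4813
Stratum 3 (Site C): n = 350; a·d/n = 16·156/350 = 7.1314; b·c/n = 77·101/350 = 22.2200
OR_MH = (76.5072 + 9.6081 + 7.1314) / (10.6656 + 30.4813 + 22.2200) = 93.2468 / 63.3669 = 1.47154

1.472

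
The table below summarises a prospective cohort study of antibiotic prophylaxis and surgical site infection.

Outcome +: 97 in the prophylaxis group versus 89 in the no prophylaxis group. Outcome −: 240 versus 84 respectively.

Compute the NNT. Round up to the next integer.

Risk in treated group = 97/337 = 0.28783; risk in control = 89/173 = 0.51445.
Absolute risk reduction = 0.51445 − 0.28783 = 0.22662
NNT = 1 / ARR = 1 / 0.22662 = 4.413 → round up → 5

5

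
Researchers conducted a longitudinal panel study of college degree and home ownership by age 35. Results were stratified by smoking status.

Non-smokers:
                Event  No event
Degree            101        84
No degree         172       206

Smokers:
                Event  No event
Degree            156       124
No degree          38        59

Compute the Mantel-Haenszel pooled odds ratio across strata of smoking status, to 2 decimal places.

OR_MH = Σ(aᵢdᵢ/nᵢ) / Σ(bᵢcᵢ/nᵢ), where nᵢ is the stratum total.
Stratum 1 (Non-smokers): n = 563; a·d/n = 101·206/563 = 36.9556; b·c/n = 84·172/563 = 25.6625
Stratum 2 (Smokers): n = 377; a·d/n = 156·59/377 = 24.4138; b·c/n = 124·38/377 = 12.4987
OR_MH = (36.9556 + 24.4138) / (25.6625 + 12.4987) = 61.3694 / 38.1612 = 1.60816

1.61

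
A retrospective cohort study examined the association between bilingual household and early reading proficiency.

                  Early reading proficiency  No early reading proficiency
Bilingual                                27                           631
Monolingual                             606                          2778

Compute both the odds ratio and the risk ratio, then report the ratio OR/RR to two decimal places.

Cells: a = 27, b = 631, c = 606, d = 2778.
OR = (27·2778)/(631·606) = 75006/382386 = 0.19615
Risk in exposed = 27/658 = 0.04103; risk in unexposed = 606/3384 = 0.17908; RR = 0.22914
OR/RR = 0.19615 / 0.22914 = 0.85605
The outcome is not rare, so the OR lies further from 1 than the RR.

0.86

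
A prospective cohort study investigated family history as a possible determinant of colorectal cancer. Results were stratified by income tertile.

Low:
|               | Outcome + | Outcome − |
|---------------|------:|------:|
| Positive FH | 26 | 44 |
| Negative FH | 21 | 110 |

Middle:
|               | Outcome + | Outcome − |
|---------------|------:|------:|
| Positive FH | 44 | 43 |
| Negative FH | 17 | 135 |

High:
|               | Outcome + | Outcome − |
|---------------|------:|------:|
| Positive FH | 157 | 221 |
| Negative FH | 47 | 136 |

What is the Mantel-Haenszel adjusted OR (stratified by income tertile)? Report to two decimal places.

OR_MH = Σ(aᵢdᵢ/nᵢ) / Σ(bᵢcᵢ/nᵢ), where nᵢ is the stratum total.
Stratum 1 (Low): n = 201; a·d/n = 26·110/201 = 14.2289; b·c/n = 44·21/201 = 4.5970
Stratum 2 (Middle): n = 239; a·d/n = 44·135/239 = 24.8536; b·c/n = 43·17/239 = 3.0586
Stratum 3 (High): n = 561; a·d/n = 157·136/561 = 38.0606; b·c/n = 221·47/561 = 18.5152
OR_MH = (14.2289 + 24.8536 + 38.0606) / (4.5970 + 3.0586 + 18.5152) = 77.1430 / 26.1707 = 2.94768

2.95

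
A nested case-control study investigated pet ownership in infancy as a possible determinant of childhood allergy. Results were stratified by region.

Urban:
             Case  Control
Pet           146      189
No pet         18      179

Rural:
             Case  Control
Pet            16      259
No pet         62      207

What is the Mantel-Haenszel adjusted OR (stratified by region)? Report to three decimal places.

OR_MH = Σ(aᵢdᵢ/nᵢ) / Σ(bᵢcᵢ/nᵢ), where nᵢ is the stratum total.
Stratum 1 (Urban): n = 532; a·d/n = 146·179/532 = 49.1241; b·c/n = 189·18/532 = 6.3947
Stratum 2 (Rural): n = 544; a·d/n = 16·207/544 = 6.0882; b·c/n = 259·62/544 = 29.5184
OR_MH = (49.1241 + 6.0882) / (6.3947 + 29.5184) = 55.2123 / 35.9131 = 1.53739

1.537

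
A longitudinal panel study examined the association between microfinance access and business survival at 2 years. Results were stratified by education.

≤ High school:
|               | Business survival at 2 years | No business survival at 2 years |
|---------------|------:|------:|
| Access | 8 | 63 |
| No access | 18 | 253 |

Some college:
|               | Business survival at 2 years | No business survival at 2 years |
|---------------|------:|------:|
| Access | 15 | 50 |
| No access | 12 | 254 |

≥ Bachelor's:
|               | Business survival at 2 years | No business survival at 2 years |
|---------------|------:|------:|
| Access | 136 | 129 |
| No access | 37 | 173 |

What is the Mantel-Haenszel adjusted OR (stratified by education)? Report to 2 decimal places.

4.41

OR_MH = Σ(aᵢdᵢ/nᵢ) / Σ(bᵢcᵢ/nᵢ), where nᵢ is the stratum total.
Stratum 1 (≤ High school): n = 342; a·d/n = 8·253/342 = 5.9181; b·c/n = 63·18/342 = 3.3158
Stratum 2 (Some college): n = 331; a·d/n = 15·254/331 = 11.5106; b·c/n = 50·12/331 = 1.8127
Stratum 3 (≥ Bachelor's): n = 475; a·d/n = 136·173/475 = 49.5326; b·c/n = 129·37/475 = 10.0484
OR_MH = (5.9181 + 11.5106 + 49.5326) / (3.3158 + 1.8127 + 10.0484) = 66.9613 / 15.1769 = 4.41206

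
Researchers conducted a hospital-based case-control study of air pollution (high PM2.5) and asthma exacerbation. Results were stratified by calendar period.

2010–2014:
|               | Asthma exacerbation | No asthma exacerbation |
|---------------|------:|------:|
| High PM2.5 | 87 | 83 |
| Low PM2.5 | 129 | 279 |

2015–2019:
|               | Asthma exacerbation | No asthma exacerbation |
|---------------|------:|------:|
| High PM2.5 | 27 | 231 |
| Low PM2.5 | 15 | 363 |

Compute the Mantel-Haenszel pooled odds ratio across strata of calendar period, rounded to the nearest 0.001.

2.395

OR_MH = Σ(aᵢdᵢ/nᵢ) / Σ(bᵢcᵢ/nᵢ), where nᵢ is the stratum total.
Stratum 1 (2010–2014): n = 578; a·d/n = 87·279/578 = 41.9948; b·c/n = 83·129/578 = 18.5242
Stratum 2 (2015–2019): n = 636; a·d/n = 27·363/636 = 15.4104; b·c/n = 231·15/636 = 5.4481
OR_MH = (41.9948 + 15.4104) / (18.5242 + 5.4481) = 57.4052 / 23.9723 = 2.39464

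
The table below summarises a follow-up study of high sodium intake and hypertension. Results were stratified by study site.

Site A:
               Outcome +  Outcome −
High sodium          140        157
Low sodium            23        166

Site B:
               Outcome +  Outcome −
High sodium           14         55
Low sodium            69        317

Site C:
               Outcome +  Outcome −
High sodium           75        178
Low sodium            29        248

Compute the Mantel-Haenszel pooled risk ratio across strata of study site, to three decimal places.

2.751

RR_MH = Σ(aᵢ·n₀ᵢ/nᵢ) / Σ(cᵢ·n₁ᵢ/nᵢ), with n₁ᵢ = aᵢ+bᵢ (exposed), n₀ᵢ = cᵢ+dᵢ (unexposed), nᵢ = n₁ᵢ+n₀ᵢ.
Stratum 1 (Site A): n₁ = 297, n₀ = 189, n = 486; a·n₀/n = 140·189/486 = 54.4444; c·n₁/n = 23·297/486 = 14.0556
Stratum 2 (Site B): n₁ = 69, n₀ = 386, n = 455; a·n₀/n = 14·386/455 = 11.8769; c·n₁/n = 69·69/455 = 10.4637
Stratum 3 (Site C): n₁ = 253, n₀ = 277, n = 530; a·n₀/n = 75·277/530 = 39.1981; c·n₁/n = 29·253/530 = 13.8434
RR_MH = (54.4444 + 11.8769 + 39.1981) / (14.0556 + 10.4637 + 13.8434) = 105.5195 / 38.3627 = 2.75058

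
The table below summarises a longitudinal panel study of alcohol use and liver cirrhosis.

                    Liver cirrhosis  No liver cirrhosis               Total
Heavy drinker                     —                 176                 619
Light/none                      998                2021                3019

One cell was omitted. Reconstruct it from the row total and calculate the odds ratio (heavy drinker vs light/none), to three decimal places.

5.097

The missing cell is in the exposed row: 619 − 176 = 443.
So a = 443, b = 176, c = 998, d = 2021.
OR = (a·d)/(b·c) = (443 × 2021) / (176 × 998) = 895303 / 175648 = 5.09714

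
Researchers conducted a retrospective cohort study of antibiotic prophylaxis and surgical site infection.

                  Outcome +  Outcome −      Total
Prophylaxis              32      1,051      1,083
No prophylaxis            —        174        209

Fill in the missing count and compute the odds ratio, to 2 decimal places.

0.15

The missing cell is in the unexposed row: 209 − 174 = 35.
So a = 32, b = 1051, c = 35, d = 174.
OR = (a·d)/(b·c) = (32 × 174) / (1051 × 35) = 5568 / 36785 = 0.15137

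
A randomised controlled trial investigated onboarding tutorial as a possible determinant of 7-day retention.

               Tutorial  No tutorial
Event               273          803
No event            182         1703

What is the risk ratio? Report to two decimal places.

Reading the table with exposure as columns: a = 273 (Tutorial, case), b = 182 (Tutorial, non-case), c = 803 (No tutorial, case), d = 1703.
Risk in exposed = 273/455 = 0.60000; risk in unexposed = 803/2506 = 0.32043.
RR = 0.60000 / 0.32043 = 1.87248
The risk among the exposed is 1.87 times that among the unexposed.

1.87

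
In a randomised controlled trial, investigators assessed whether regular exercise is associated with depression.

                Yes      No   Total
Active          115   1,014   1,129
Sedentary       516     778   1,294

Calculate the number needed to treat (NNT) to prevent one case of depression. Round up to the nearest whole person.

4

Risk in treated group = 115/1129 = 0.10186; risk in control = 516/1294 = 0.39876.
Absolute risk reduction = 0.39876 − 0.10186 = 0.29690
NNT = 1 / ARR = 1 / 0.29690 = 3.368 → round up → 4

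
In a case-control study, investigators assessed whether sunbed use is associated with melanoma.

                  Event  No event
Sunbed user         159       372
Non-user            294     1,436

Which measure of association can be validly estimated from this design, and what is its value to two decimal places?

Cells: a = 159, b = 372, c = 294, d = 1436.
This is a case-control study: participants were sampled on outcome status, so risks in the source population cannot be estimated directly — relative risk is not valid here. The odds ratio is the appropriate measure.
OR = (a·d)/(b·c) = (159 × 1436) / (372 × 294) = 228324 / 109368 = 2.08767

2.09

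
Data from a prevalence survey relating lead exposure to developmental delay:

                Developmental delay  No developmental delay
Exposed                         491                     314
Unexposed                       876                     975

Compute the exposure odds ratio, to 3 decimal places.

Cells: a = 491, b = 314, c = 876, d = 975.
OR = (a·d)/(b·c) = (491 × 975) / (314 × 876) = 478725 / 275064 = 1.74041
The odds of developmental delay are about 1.74 times as high in the exposed group.

1.740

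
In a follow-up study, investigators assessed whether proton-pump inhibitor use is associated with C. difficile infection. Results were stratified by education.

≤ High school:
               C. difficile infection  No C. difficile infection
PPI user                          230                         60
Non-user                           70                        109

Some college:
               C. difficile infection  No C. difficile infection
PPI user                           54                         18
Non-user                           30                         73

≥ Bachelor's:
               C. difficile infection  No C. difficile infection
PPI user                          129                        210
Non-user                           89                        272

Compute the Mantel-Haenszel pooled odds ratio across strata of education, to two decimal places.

OR_MH = Σ(aᵢdᵢ/nᵢ) / Σ(bᵢcᵢ/nᵢ), where nᵢ is the stratum total.
Stratum 1 (≤ High school): n = 469; a·d/n = 230·109/469 = 53.4542; b·c/n = 60·70/469 = 8.9552
Stratum 2 (Some college): n = 175; a·d/n = 54·73/175 = 22.5257; b·c/n = 18·30/175 = 3.0857
Stratum 3 (≥ Bachelor's): n = 700; a·d/n = 129·272/700 = 50.1257; b·c/n = 210·89/700 = 26.7000
OR_MH = (53.4542 + 22.5257 + 50.1257) / (8.9552 + 3.0857 + 26.7000) = 126.1056 / 38.7409 = 3.25510

3.26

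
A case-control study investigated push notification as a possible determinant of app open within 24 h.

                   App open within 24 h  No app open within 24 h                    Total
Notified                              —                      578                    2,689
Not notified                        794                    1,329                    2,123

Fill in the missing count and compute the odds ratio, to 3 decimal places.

The missing cell is in the exposed row: 2689 − 578 = 2111.
So a = 2111, b = 578, c = 794, d = 1329.
OR = (a·d)/(b·c) = (2111 × 1329) / (578 × 794) = 2805519 / 458932 = 6.11315

6.113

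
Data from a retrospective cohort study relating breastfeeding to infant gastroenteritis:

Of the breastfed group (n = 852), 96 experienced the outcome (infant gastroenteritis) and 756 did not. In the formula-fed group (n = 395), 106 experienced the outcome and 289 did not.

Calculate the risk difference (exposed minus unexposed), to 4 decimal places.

From the description: a = 96, b = 756, c = 106, d = 289.
Risk in exposed = 96/852 = 0.112676; risk in unexposed = 106/395 = 0.268354.
Risk difference = 0.112676 − 0.268354 = -0.155678

-0.1557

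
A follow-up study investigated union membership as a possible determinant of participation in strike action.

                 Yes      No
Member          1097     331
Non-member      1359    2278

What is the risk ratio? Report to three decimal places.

2.056

Cells: a = 1097, b = 331, c = 1359, d = 2278.
Risk in exposed = 1097/1428 = 0.76821; risk in unexposed = 1359/3637 = 0.37366.
RR = 0.76821 / 0.37366 = 2.05590
The risk among the exposed is 2.06 times that among the unexposed.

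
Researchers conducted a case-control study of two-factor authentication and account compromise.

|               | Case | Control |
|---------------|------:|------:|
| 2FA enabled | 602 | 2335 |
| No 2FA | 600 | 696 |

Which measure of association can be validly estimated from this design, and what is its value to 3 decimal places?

Cells: a = 602, b = 2335, c = 600, d = 696.
This is a case-control study: participants were sampled on outcome status, so risks in the source population cannot be estimated directly — relative risk is not valid here. The odds ratio is the appropriate measure.
OR = (a·d)/(b·c) = (602 × 696) / (2335 × 600) = 418992 / 1401000 = 0.29907

0.299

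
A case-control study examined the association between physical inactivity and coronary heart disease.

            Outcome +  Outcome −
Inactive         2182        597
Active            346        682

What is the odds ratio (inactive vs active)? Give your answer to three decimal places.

Cells: a = 2182, b = 597, c = 346, d = 682.
OR = (a·d)/(b·c) = (2182 × 682) / (597 × 346) = 1488124 / 206562 = 7.20425
The odds of coronary heart disease are about 7.20 times as high in the inactive group.

7.204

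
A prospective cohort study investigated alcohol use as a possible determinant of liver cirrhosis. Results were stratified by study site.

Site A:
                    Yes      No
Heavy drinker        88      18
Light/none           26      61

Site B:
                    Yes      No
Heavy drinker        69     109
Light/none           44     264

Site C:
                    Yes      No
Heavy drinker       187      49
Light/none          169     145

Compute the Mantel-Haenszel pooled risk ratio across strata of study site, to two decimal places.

RR_MH = Σ(aᵢ·n₀ᵢ/nᵢ) / Σ(cᵢ·n₁ᵢ/nᵢ), with n₁ᵢ = aᵢ+bᵢ (exposed), n₀ᵢ = cᵢ+dᵢ (unexposed), nᵢ = n₁ᵢ+n₀ᵢ.
Stratum 1 (Site A): n₁ = 106, n₀ = 87, n = 193; a·n₀/n = 88·87/193 = 39.6684; c·n₁/n = 26·106/193 = 14.2798
Stratum 2 (Site B): n₁ = 178, n₀ = 308, n = 486; a·n₀/n = 69·308/486 = 43.7284; c·n₁/n = 44·178/486 = 16.1152
Stratum 3 (Site C): n₁ = 236, n₀ = 314, n = 550; a·n₀/n = 187·314/550 = 106.7600; c·n₁/n = 169·236/550 = 72.5164
RR_MH = (39.6684 + 43.7284 + 106.7600) / (14.2798 + 16.1152 + 72.5164) = 190.1568 / 102.9114 = 1.84777

1.85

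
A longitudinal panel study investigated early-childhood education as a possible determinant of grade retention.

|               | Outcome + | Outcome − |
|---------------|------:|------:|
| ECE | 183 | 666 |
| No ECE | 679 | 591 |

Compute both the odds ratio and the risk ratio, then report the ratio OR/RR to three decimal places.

0.593

Cells: a = 183, b = 666, c = 679, d = 591.
OR = (183·591)/(666·679) = 108153/452214 = 0.23916
Risk in exposed = 183/849 = 0.21555; risk in unexposed = 679/1270 = 0.53465; RR = 0.40316
OR/RR = 0.23916 / 0.40316 = 0.59322
The outcome is not rare, so the OR lies further from 1 than the RR.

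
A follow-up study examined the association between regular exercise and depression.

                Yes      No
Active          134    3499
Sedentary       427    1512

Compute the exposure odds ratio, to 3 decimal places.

0.136

Cells: a = 134, b = 3499, c = 427, d = 1512.
OR = (a·d)/(b·c) = (134 × 1512) / (3499 × 427) = 202608 / 1494073 = 0.13561
Exposure is associated with lower odds of depression (OR = 0.14 < 1).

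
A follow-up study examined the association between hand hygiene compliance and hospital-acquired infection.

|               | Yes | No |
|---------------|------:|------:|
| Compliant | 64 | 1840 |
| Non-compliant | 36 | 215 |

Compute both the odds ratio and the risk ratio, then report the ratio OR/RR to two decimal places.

0.89

Cells: a = 64, b = 1840, c = 36, d = 215.
OR = (64·215)/(1840·36) = 13760/66240 = 0.20773
Risk in exposed = 64/1904 = 0.03361; risk in unexposed = 36/251 = 0.14343; RR = 0.23436
OR/RR = 0.20773 / 0.23436 = 0.88637
The outcome is not rare, so the OR lies further from 1 than the RR.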